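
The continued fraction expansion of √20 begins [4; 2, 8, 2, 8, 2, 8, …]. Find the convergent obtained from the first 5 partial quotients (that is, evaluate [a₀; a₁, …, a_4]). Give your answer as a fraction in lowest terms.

Start with 8.
2 + 1/(8/1) = 2 + 1/8 = 17/8
8 + 1/(17/8) = 8 + 8/17 = 144/17
2 + 1/(144/17) = 2 + 17/144 = 305/144
4 + 1/(305/144) = 4 + 144/305 = 1364/305

1364/305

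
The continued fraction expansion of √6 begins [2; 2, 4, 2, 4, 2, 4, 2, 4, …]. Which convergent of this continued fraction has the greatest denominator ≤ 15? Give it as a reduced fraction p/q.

22/9

a_0 = 2: 2/1  (≤ bound)
a_1 = 2: 5/2  (≤ bound)
a_2 = 4: 22/9  (≤ bound)
a_3 = 2: 49/20  (> 15, stop)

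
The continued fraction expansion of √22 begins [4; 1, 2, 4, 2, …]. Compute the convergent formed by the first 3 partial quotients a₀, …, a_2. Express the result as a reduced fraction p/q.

14/3

a_0 = 4: 4/1
a_1 = 1: 5/1
a_2 = 2: 14/3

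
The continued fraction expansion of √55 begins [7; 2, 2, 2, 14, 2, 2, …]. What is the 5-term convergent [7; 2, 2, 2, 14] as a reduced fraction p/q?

1283/173

Start with 14.
2 + 1/(14/1) = 2 + 1/14 = 29/14
2 + 1/(29/14) = 2 + 14/29 = 72/29
2 + 1/(72/29) = 2 + 29/72 = 173/72
7 + 1/(173/72) = 7 + 72/173 = 1283/173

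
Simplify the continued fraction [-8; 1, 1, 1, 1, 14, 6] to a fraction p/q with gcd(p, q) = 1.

-3277/443

Start with 6.
14 + 1/(6/1) = 14 + 1/6 = 85/6
1 + 1/(85/6) = 1 + 6/85 = 91/85
1 + 1/(91/85) = 1 + 85/91 = 176/91
1 + 1/(176/91) = 1 + 91/176 = 267/176
1 + 1/(267/176) = 1 + 176/267 = 443/267
-8 + 1/(443/267) = -8 + 267/443 = -3277/443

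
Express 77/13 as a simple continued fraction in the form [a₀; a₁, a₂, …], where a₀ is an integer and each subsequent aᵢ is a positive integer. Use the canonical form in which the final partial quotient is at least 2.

Repeatedly divide and take the remainder:
77 ÷ 13 → quotient 5, remainder 12
13 ÷ 12 → quotient 1, remainder 1
12 ÷ 1 → quotient 12, remainder 0

[5; 1, 12]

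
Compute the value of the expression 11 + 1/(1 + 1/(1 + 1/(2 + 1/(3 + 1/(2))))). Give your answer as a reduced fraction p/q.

452/39

a_0 = 11: 11/1
a_1 = 1: 12/1
a_2 = 1: 23/2
a_3 = 2: 58/5
a_4 = 3: 197/17
a_5 = 2: 452/39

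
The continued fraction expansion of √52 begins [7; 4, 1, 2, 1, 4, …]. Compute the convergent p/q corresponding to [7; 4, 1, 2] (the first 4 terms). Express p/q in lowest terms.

101/14

Start with 2.
1 + 1/(2/1) = 1 + 1/2 = 3/2
4 + 1/(3/2) = 4 + 2/3 = 14/3
7 + 1/(14/3) = 7 + 3/14 = 101/14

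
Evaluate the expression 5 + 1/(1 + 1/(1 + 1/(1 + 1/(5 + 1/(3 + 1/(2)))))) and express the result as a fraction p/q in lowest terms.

706/125

Start with 2.
3 + 1/(2/1) = 3 + 1/2 = 7/2
5 + 1/(7/2) = 5 + 2/7 = 37/7
1 + 1/(37/7) = 1 + 7/37 = 44/37
1 + 1/(44/37) = 1 + 37/44 = 81/44
1 + 1/(81/44) = 1 + 44/81 = 125/81
5 + 1/(125/81) = 5 + 81/125 = 706/125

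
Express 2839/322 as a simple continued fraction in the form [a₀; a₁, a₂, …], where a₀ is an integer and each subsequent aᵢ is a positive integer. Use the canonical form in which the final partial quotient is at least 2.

[8; 1, 4, 2, 5, 2, 2]

2839 ÷ 322 → quotient 8, remainder 263
322 ÷ 263 → quotient 1, remainder 59
263 ÷ 59 → quotient 4, remainder 27
59 ÷ 27 → quotient 2, remainder 5
27 ÷ 5 → quotient 5, remainder 2
5 ÷ 2 → quotient 2, remainder 1
2 ÷ 1 → quotient 2, remainder 0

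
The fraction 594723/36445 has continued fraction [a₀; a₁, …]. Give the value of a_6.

25

⌊594723/36445⌋ = 16, remainder 11603
⌊36445/11603⌋ = 3, remainder 1636
⌊11603/1636⌋ = 7, remainder 151
⌊1636/151⌋ = 10, remainder 126
⌊151/126⌋ = 1, remainder 25
⌊126/25⌋ = 5, remainder 1
⌊25/1⌋ = 25, remainder 0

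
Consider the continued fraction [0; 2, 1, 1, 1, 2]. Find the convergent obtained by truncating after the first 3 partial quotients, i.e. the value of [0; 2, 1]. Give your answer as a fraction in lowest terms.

Build up convergents one term at a time:
a_0 = 0: 0/1
a_1 = 2: 1/2
a_2 = 1: 1/3

1/3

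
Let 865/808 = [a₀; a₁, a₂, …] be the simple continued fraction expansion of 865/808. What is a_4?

865 = 1·808 + 57, so a_0 = 1
808 = 14·57 + 10, so a_1 = 14
57 = 5·10 + 7, so a_2 = 5
10 = 1·7 + 3, so a_3 = 1
7 = 2·3 + 1, so a_4 = 2

2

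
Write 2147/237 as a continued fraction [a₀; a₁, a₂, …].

[9; 16, 1, 13]

2147 = 9·237 + 14, so a_0 = 9
237 = 16·14 + 13, so a_1 = 16
14 = 1·13 + 1, so a_2 = 1
13 = 13·1 + 0, so a_3 = 13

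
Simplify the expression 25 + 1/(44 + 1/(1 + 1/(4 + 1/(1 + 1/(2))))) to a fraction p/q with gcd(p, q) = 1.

Start with 2.
1 + 1/(2/1) = 1 + 1/2 = 3/2
4 + 1/(3/2) = 4 + 2/3 = 14/3
1 + 1/(14/3) = 1 + 3/14 = 17/14
44 + 1/(17/14) = 44 + 14/17 = 762/17
25 + 1/(762/17) = 25 + 17/762 = 19067/762

19067/762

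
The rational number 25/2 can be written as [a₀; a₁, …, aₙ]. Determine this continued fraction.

[12; 2]

25 ÷ 2 → quotient 12, remainder 1
2 ÷ 1 → quotient 2, remainder 0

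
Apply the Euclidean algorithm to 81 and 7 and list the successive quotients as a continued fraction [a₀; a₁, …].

[11; 1, 1, 3]

81 = 11·7 + 4, so a_0 = 11
7 = 1·4 + 3, so a_1 = 1
4 = 1·3 + 1, so a_2 = 1
3 = 3·1 + 0, so a_3 = 3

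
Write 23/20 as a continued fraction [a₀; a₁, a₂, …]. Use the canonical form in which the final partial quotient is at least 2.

Run the Euclidean algorithm, recording each quotient:
23 = 1·20 + 3, so a_0 = 1
20 = 6·3 + 2, so a_1 = 6
3 = 1·2 + 1, so a_2 = 1
2 = 2·1 + 0, so a_3 = 2

[1; 6, 1, 2]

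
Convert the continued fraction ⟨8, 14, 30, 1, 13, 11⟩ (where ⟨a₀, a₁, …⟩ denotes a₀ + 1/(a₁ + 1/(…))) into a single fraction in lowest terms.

Work from the innermost term outward:
Start with 11.
13 + 1/(11/1) = 13 + 1/11 = 144/11
1 + 1/(144/11) = 1 + 11/144 = 155/144
30 + 1/(155/144) = 30 + 144/155 = 4794/155
14 + 1/(4794/155) = 14 + 155/4794 = 67271/4794
8 + 1/(67271/4794) = 8 + 4794/67271 = 542962/67271

542962/67271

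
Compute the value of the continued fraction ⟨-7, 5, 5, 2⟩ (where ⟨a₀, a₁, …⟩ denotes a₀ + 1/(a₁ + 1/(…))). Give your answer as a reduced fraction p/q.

-388/57

Starting at the tail and folding back:
Start with 2.
5 + 1/(2/1) = 5 + 1/2 = 11/2
5 + 1/(11/2) = 5 + 2/11 = 57/11
-7 + 1/(57/11) = -7 + 11/57 = -388/57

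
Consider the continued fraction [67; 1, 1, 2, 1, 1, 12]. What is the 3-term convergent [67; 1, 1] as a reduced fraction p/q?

135/2

Start with 1.
1 + 1/(1/1) = 1 + 1/1 = 2/1
67 + 1/(2/1) = 67 + 1/2 = 135/2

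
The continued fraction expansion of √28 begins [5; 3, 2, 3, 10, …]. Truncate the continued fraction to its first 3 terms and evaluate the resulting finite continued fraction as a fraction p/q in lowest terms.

a_0 = 5: 5/1
a_1 = 3: 16/3
a_2 = 2: 37/7

37/7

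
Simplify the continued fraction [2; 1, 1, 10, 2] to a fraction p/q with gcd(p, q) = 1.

111/44

a_0 = 2: 2/1
a_1 = 1: 3/1
a_2 = 1: 5/2
a_3 = 10: 53/21
a_4 = 2: 111/44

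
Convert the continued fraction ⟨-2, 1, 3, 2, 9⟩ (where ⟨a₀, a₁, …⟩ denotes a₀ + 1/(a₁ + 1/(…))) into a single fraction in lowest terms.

-104/85

Work from the innermost term outward:
Start with 9.
2 + 1/(9/1) = 2 + 1/9 = 19/9
3 + 1/(19/9) = 3 + 9/19 = 66/19
1 + 1/(66/19) = 1 + 19/66 = 85/66
-2 + 1/(85/66) = -2 + 66/85 = -104/85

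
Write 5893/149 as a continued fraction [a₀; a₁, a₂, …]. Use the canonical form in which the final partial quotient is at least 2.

[39; 1, 1, 4, 2, 7]

Run the Euclidean algorithm, recording each quotient:
5893 = 39·149 + 82, so a_0 = 39
149 = 1·82 + 67, so a_1 = 1
82 = 1·67 + 15, so a_2 = 1
67 = 4·15 + 7, so a_3 = 4
15 = 2·7 + 1, so a_4 = 2
7 = 7·1 + 0, so a_5 = 7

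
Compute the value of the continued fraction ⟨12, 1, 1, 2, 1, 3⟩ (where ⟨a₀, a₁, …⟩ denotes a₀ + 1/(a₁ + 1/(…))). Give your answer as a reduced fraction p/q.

327/26

Start with 3.
1 + 1/(3/1) = 1 + 1/3 = 4/3
2 + 1/(4/3) = 2 + 3/4 = 11/4
1 + 1/(11/4) = 1 + 4/11 = 15/11
1 + 1/(15/11) = 1 + 11/15 = 26/15
12 + 1/(26/15) = 12 + 15/26 = 327/26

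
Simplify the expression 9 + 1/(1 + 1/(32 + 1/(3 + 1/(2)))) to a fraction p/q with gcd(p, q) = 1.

2323/233

Work from the innermost term outward:
Start with 2.
3 + 1/(2/1) = 3 + 1/2 = 7/2
32 + 1/(7/2) = 32 + 2/7 = 226/7
1 + 1/(226/7) = 1 + 7/226 = 233/226
9 + 1/(233/226) = 9 + 226/233 = 2323/233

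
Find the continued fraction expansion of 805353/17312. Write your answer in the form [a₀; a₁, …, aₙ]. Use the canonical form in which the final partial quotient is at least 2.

[46; 1, 1, 12, 22, 3, 1, 7]

805353 ÷ 17312 → quotient 46, remainder 9001
17312 ÷ 9001 → quotient 1, remainder 8311
9001 ÷ 8311 → quotient 1, remainder 690
8311 ÷ 690 → quotient 12, remainder 31
690 ÷ 31 → quotient 22, remainder 8
31 ÷ 8 → quotient 3, remainder 7
8 ÷ 7 → quotient 1, remainder 1
7 ÷ 1 → quotient 7, remainder 0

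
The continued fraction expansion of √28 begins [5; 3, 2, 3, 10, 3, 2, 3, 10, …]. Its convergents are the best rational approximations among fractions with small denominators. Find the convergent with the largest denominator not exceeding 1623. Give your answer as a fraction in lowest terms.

4048/765

a_0 = 5: 5/1  (≤ bound)
a_1 = 3: 16/3  (≤ bound)
a_2 = 2: 37/7  (≤ bound)
a_3 = 3: 127/24  (≤ bound)
a_4 = 10: 1307/247  (≤ bound)
a_5 = 3: 4048/765  (≤ bound)
a_6 = 2: 9403/1777  (> 1623, stop)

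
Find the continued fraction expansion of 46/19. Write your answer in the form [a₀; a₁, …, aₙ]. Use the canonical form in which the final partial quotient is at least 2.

Repeatedly divide and take the remainder:
46 = 2·19 + 8, so a_0 = 2
19 = 2·8 + 3, so a_1 = 2
8 = 2·3 + 2, so a_2 = 2
3 = 1·2 + 1, so a_3 = 1
2 = 2·1 + 0, so a_4 = 2

[2; 2, 2, 1, 2]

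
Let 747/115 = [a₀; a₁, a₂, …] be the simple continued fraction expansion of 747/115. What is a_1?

2

747 ÷ 115 → quotient 6, remainder 57
115 ÷ 57 → quotient 2, remainder 1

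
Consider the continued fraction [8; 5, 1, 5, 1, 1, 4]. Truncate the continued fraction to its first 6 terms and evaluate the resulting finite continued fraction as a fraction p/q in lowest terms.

621/76

Start with 1.
1 + 1/(1/1) = 1 + 1/1 = 2/1
5 + 1/(2/1) = 5 + 1/2 = 11/2
1 + 1/(11/2) = 1 + 2/11 = 13/11
5 + 1/(13/11) = 5 + 11/13 = 76/13
8 + 1/(76/13) = 8 + 13/76 = 621/76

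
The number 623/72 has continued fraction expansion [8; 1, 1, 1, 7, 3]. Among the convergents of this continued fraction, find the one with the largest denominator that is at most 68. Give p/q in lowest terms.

a_0 = 8: 8/1  (≤ bound)
a_1 = 1: 9/1  (≤ bound)
a_2 = 1: 17/2  (≤ bound)
a_3 = 1: 26/3  (≤ bound)
a_4 = 7: 199/23  (≤ bound)
a_5 = 3: 623/72  (> 68, stop)

199/23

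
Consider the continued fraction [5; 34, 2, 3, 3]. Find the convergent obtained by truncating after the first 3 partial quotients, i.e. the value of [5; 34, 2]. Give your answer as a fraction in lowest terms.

347/69

Build up convergents one term at a time:
a_0 = 5: 5/1
a_1 = 34: 171/34
a_2 = 2: 347/69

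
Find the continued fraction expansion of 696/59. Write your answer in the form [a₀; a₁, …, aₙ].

⌊696/59⌋ = 11, remainder 47
⌊59/47⌋ = 1, remainder 12
⌊47/12⌋ = 3, remainder 11
⌊12/11⌋ = 1, remainder 1
⌊11/1⌋ = 11, remainder 0

[11; 1, 3, 1, 11]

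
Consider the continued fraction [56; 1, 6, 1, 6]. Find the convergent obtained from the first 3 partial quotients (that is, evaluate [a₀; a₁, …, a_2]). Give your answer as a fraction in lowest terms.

Work from the innermost term outward:
Start with 6.
1 + 1/(6/1) = 1 + 1/6 = 7/6
56 + 1/(7/6) = 56 + 6/7 = 398/7

398/7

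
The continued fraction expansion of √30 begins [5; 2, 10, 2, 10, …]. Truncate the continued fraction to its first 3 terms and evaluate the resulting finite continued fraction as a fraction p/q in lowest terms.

115/21

a_0 = 5: 5/1
a_1 = 2: 11/2
a_2 = 10: 115/21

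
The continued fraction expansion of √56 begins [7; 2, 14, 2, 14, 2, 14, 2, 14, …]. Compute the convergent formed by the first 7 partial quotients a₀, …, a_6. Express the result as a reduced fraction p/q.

Build up convergents one term at a time:
a_0 = 7: 7/1
a_1 = 2: 15/2
a_2 = 14: 217/29
a_3 = 2: 449/60
a_4 = 14: 6503/869
a_5 = 2: 13455/1798
a_6 = 14: 194873/26041

194873/26041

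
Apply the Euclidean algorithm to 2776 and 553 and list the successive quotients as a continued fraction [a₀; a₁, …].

Repeatedly divide and take the remainder:
2776 = 5·553 + 11, so a_0 = 5
553 = 50·11 + 3, so a_1 = 50
11 = 3·3 + 2, so a_2 = 3
3 = 1·2 + 1, so a_3 = 1
2 = 2·1 + 0, so a_4 = 2

[5; 50, 3, 1, 2]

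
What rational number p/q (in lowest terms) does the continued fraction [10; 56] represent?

561/56

Use the convergent recurrence hₖ = aₖ·hₖ₋₁ + hₖ₋₂ (and likewise for the denominators kₖ):
a_0 = 10: 10/1
a_1 = 56: 561/56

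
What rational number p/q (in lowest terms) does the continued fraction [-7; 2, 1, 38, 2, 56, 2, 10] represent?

-1873509/281146

Work from the innermost term outward:
Start with 10.
2 + 1/(10/1) = 2 + 1/10 = 21/10
56 + 1/(21/10) = 56 + 10/21 = 1186/21
2 + 1/(1186/21) = 2 + 21/1186 = 2393/1186
38 + 1/(2393/1186) = 38 + 1186/2393 = 92120/2393
1 + 1/(92120/2393) = 1 + 2393/92120 = 94513/92120
2 + 1/(94513/92120) = 2 + 92120/94513 = 281146/94513
-7 + 1/(281146/94513) = -7 + 94513/281146 = -1873509/281146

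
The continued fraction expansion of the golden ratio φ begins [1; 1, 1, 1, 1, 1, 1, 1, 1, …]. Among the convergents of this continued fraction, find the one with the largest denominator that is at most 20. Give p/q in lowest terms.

a_0 = 1: 1/1  (≤ bound)
a_1 = 1: 2/1  (≤ bound)
a_2 = 1: 3/2  (≤ bound)
a_3 = 1: 5/3  (≤ bound)
a_4 = 1: 8/5  (≤ bound)
a_5 = 1: 13/8  (≤ bound)
a_6 = 1: 21/13  (≤ bound)
a_7 = 1: 34/21  (> 20, stop)

21/13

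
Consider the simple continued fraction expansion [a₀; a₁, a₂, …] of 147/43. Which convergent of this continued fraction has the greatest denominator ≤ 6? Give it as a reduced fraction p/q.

17/5

List convergents until the denominator exceeds the bound:
a_0 = 3: 3/1  (≤ bound)
a_1 = 2: 7/2  (≤ bound)
a_2 = 2: 17/5  (≤ bound)
a_3 = 1: 24/7  (> 6, stop)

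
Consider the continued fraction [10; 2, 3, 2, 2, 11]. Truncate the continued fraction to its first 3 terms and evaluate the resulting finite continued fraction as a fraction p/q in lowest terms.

73/7

Collapse the nested fraction from the inside out:
Start with 3.
2 + 1/(3/1) = 2 + 1/3 = 7/3
10 + 1/(7/3) = 10 + 3/7 = 73/7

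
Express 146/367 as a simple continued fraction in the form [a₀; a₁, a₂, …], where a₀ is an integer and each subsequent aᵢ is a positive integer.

[0; 2, 1, 1, 17, 1, 3]

146 = 0·367 + 146, so a_0 = 0
367 = 2·146 + 75, so a_1 = 2
146 = 1·75 + 71, so a_2 = 1
75 = 1·71 + 4, so a_3 = 1
71 = 17·4 + 3, so a_4 = 17
4 = 1·3 + 1, so a_5 = 1
3 = 3·1 + 0, so a_6 = 3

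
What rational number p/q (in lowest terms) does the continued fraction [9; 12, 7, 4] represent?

Starting at the tail and folding back:
Start with 4.
7 + 1/(4/1) = 7 + 1/4 = 29/4
12 + 1/(29/4) = 12 + 4/29 = 352/29
9 + 1/(352/29) = 9 + 29/352 = 3197/352

3197/352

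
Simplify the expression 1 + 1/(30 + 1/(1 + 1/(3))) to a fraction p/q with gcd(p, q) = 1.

127/123

a_0 = 1: 1/1
a_1 = 30: 31/30
a_2 = 1: 32/31
a_3 = 3: 127/123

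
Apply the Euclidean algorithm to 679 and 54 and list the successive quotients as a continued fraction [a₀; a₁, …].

[12; 1, 1, 2, 1, 7]

⌊679/54⌋ = 12, remainder 31
⌊54/31⌋ = 1, remainder 23
⌊31/23⌋ = 1, remainder 8
⌊23/8⌋ = 2, remainder 7
⌊8/7⌋ = 1, remainder 1
⌊7/1⌋ = 7, remainder 0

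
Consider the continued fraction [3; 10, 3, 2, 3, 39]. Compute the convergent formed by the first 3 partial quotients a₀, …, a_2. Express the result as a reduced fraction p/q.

Start with 3.
10 + 1/(3/1) = 10 + 1/3 = 31/3
3 + 1/(31/3) = 3 + 3/31 = 96/31

96/31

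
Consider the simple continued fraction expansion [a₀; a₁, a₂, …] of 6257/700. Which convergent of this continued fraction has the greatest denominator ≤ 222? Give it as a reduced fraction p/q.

1019/114

a_0 = 8: 8/1  (≤ bound)
a_1 = 1: 9/1  (≤ bound)
a_2 = 15: 143/16  (≤ bound)
a_3 = 3: 438/49  (≤ bound)
a_4 = 1: 581/65  (≤ bound)
a_5 = 1: 1019/114  (≤ bound)
a_6 = 2: 2619/293  (> 222, stop)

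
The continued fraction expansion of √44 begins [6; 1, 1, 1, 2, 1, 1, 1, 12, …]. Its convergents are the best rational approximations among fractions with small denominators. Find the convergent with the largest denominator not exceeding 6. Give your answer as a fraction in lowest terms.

20/3

List convergents until the denominator exceeds the bound:
a_0 = 6: 6/1  (≤ bound)
a_1 = 1: 7/1  (≤ bound)
a_2 = 1: 13/2  (≤ bound)
a_3 = 1: 20/3  (≤ bound)
a_4 = 2: 53/8  (> 6, stop)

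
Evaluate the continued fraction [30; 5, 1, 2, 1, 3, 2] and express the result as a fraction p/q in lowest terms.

Start with 2.
3 + 1/(2/1) = 3 + 1/2 = 7/2
1 + 1/(7/2) = 1 + 2/7 = 9/7
2 + 1/(9/7) = 2 + 7/9 = 25/9
1 + 1/(25/9) = 1 + 9/25 = 34/25
5 + 1/(34/25) = 5 + 25/34 = 195/34
30 + 1/(195/34) = 30 + 34/195 = 5884/195

5884/195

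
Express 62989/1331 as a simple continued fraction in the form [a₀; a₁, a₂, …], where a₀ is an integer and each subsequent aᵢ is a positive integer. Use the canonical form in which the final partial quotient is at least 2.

[47; 3, 12, 2, 1, 11]

62989 = 47·1331 + 432, so a_0 = 47
1331 = 3·432 + 35, so a_1 = 3
432 = 12·35 + 12, so a_2 = 12
35 = 2·12 + 11, so a_3 = 2
12 = 1·11 + 1, so a_4 = 1
11 = 11·1 + 0, so a_5 = 11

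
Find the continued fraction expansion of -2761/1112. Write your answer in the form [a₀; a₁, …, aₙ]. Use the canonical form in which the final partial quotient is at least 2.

⌊-2761/1112⌋ = -3, remainder 575
⌊1112/575⌋ = 1, remainder 537
⌊575/537⌋ = 1, remainder 38
⌊537/38⌋ = 14, remainder 5
⌊38/5⌋ = 7, remainder 3
⌊5/3⌋ = 1, remainder 2
⌊3/2⌋ = 1, remainder 1
⌊2/1⌋ = 2, remainder 0

[-3; 1, 1, 14, 7, 1, 1, 2]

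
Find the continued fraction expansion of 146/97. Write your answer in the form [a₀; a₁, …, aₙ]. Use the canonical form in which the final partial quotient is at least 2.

[1; 1, 1, 48]

⌊146/97⌋ = 1, remainder 49
⌊97/49⌋ = 1, remainder 48
⌊49/48⌋ = 1, remainder 1
⌊48/1⌋ = 48, remainder 0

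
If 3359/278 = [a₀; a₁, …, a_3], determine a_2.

11

⌊3359/278⌋ = 12, remainder 23
⌊278/23⌋ = 12, remainder 2
⌊23/2⌋ = 11, remainder 1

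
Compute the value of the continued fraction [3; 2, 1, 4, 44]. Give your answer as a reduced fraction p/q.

2078/619

Start with 44.
4 + 1/(44/1) = 4 + 1/44 = 177/44
1 + 1/(177/44) = 1 + 44/177 = 221/177
2 + 1/(221/177) = 2 + 177/221 = 619/221
3 + 1/(619/221) = 3 + 221/619 = 2078/619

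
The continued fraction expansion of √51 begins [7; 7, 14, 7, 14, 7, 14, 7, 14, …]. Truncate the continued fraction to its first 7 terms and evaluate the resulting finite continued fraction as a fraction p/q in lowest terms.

7068593/989801

Use the convergent recurrence hₖ = aₖ·hₖ₋₁ + hₖ₋₂ (and likewise for the denominators kₖ):
a_0 = 7: 7/1
a_1 = 7: 50/7
a_2 = 14: 707/99
a_3 = 7: 4999/700
a_4 = 14: 70693/9899
a_5 = 7: 499850/69993
a_6 = 14: 7068593/989801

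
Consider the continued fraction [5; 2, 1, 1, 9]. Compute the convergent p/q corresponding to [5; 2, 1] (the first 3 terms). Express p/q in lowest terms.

16/3

Compute successive convergents:
a_0 = 5: 5/1
a_1 = 2: 11/2
a_2 = 1: 16/3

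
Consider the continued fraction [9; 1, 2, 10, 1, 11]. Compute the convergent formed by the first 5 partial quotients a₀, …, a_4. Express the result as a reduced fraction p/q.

329/34

a_0 = 9: 9/1
a_1 = 1: 10/1
a_2 = 2: 29/3
a_3 = 10: 300/31
a_4 = 1: 329/34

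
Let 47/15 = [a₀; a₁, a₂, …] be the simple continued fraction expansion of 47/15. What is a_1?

Apply division with remainder until the remainder is 0:
47 ÷ 15 → quotient 3, remainder 2
15 ÷ 2 → quotient 7, remainder 1

7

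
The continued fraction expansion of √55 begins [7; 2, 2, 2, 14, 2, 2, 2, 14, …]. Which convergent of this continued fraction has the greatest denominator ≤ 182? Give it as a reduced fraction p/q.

1283/173

List convergents until the denominator exceeds the bound:
a_0 = 7: 7/1  (≤ bound)
a_1 = 2: 15/2  (≤ bound)
a_2 = 2: 37/5  (≤ bound)
a_3 = 2: 89/12  (≤ bound)
a_4 = 14: 1283/173  (≤ bound)
a_5 = 2: 2655/358  (> 182, stop)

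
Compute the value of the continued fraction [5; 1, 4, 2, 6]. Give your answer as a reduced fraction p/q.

413/71

Start with 6.
2 + 1/(6/1) = 2 + 1/6 = 13/6
4 + 1/(13/6) = 4 + 6/13 = 58/13
1 + 1/(58/13) = 1 + 13/58 = 71/58
5 + 1/(71/58) = 5 + 58/71 = 413/71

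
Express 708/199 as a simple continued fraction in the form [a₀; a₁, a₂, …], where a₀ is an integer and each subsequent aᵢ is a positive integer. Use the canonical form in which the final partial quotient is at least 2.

[3; 1, 1, 3, 1, 4, 1, 3]

Apply division with remainder until the remainder is 0:
708 ÷ 199 → quotient 3, remainder 111
199 ÷ 111 → quotient 1, remainder 88
111 ÷ 88 → quotient 1, remainder 23
88 ÷ 23 → quotient 3, remainder 19
23 ÷ 19 → quotient 1, remainder 4
19 ÷ 4 → quotient 4, remainder 3
4 ÷ 3 → quotient 1, remainder 1
3 ÷ 1 → quotient 3, remainder 0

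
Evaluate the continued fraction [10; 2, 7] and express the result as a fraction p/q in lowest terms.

157/15

Start with 7.
2 + 1/(7/1) = 2 + 1/7 = 15/7
10 + 1/(15/7) = 10 + 7/15 = 157/15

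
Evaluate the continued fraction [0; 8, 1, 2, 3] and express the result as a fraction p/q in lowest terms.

10/87

a_0 = 0: 0/1
a_1 = 8: 1/8
a_2 = 1: 1/9
a_3 = 2: 3/26
a_4 = 3: 10/87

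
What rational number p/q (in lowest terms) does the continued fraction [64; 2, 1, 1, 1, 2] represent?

1352/21

Start with 2.
1 + 1/(2/1) = 1 + 1/2 = 3/2
1 + 1/(3/2) = 1 + 2/3 = 5/3
1 + 1/(5/3) = 1 + 3/5 = 8/5
2 + 1/(8/5) = 2 + 5/8 = 21/8
64 + 1/(21/8) = 64 + 8/21 = 1352/21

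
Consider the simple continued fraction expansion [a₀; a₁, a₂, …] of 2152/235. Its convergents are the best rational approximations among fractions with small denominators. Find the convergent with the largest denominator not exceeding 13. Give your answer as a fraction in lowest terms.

a_0 = 9: 9/1  (≤ bound)
a_1 = 6: 55/6  (≤ bound)
a_2 = 2: 119/13  (≤ bound)
a_3 = 1: 174/19  (> 13, stop)

119/13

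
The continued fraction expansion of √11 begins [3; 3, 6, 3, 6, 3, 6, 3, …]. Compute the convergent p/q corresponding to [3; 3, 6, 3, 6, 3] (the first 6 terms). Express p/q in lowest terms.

Start with 3.
6 + 1/(3/1) = 6 + 1/3 = 19/3
3 + 1/(19/3) = 3 + 3/19 = 60/19
6 + 1/(60/19) = 6 + 19/60 = 379/60
3 + 1/(379/60) = 3 + 60/379 = 1197/379
3 + 1/(1197/379) = 3 + 379/1197 = 3970/1197

3970/1197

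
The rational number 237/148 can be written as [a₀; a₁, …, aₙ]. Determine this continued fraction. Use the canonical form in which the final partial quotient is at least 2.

237 = 1·148 + 89, so a_0 = 1
148 = 1·89 + 59, so a_1 = 1
89 = 1·59 + 30, so a_2 = 1
59 = 1·30 + 29, so a_3 = 1
30 = 1·29 + 1, so a_4 = 1
29 = 29·1 + 0, so a_5 = 29

[1; 1, 1, 1, 1, 29]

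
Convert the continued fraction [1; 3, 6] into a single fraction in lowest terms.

25/19

Build up convergents one term at a time:
a_0 = 1: 1/1
a_1 = 3: 4/3
a_2 = 6: 25/19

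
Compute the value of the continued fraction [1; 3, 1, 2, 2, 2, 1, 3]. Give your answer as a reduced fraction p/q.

419/330

a_0 = 1: 1/1
a_1 = 3: 4/3
a_2 = 1: 5/4
a_3 = 2: 14/11
a_4 = 2: 33/26
a_5 = 2: 80/63
a_6 = 1: 113/89
a_7 = 3: 419/330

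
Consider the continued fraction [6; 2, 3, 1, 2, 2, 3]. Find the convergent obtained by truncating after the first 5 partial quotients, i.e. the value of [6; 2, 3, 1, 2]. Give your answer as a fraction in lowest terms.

161/25

Start with 2.
1 + 1/(2/1) = 1 + 1/2 = 3/2
3 + 1/(3/2) = 3 + 2/3 = 11/3
2 + 1/(11/3) = 2 + 3/11 = 25/11
6 + 1/(25/11) = 6 + 11/25 = 161/25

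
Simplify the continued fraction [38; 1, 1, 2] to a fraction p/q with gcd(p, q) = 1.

Work from the innermost term outward:
Start with 2.
1 + 1/(2/1) = 1 + 1/2 = 3/2
1 + 1/(3/2) = 1 + 2/3 = 5/3
38 + 1/(5/3) = 38 + 3/5 = 193/5

193/5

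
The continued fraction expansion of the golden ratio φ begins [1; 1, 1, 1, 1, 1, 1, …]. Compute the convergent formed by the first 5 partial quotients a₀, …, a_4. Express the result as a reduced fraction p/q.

a_0 = 1: 1/1
a_1 = 1: 2/1
a_2 = 1: 3/2
a_3 = 1: 5/3
a_4 = 1: 8/5

8/5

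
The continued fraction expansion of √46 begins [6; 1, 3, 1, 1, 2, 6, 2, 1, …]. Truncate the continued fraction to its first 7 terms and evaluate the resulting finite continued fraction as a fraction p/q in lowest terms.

a_0 = 6: 6/1
a_1 = 1: 7/1
a_2 = 3: 27/4
a_3 = 1: 34/5
a_4 = 1: 61/9
a_5 = 2: 156/23
a_6 = 6: 997/147

997/147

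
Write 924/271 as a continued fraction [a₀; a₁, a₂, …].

[3; 2, 2, 3, 1, 3, 3]

Repeatedly divide and take the remainder:
⌊924/271⌋ = 3, remainder 111
⌊271/111⌋ = 2, remainder 49
⌊111/49⌋ = 2, remainder 13
⌊49/13⌋ = 3, remainder 10
⌊13/10⌋ = 1, remainder 3
⌊10/3⌋ = 3, remainder 1
⌊3/1⌋ = 3, remainder 0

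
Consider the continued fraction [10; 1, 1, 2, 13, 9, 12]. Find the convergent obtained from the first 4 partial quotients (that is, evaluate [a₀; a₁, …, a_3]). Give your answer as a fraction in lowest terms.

53/5

Work from the innermost term outward:
Start with 2.
1 + 1/(2/1) = 1 + 1/2 = 3/2
1 + 1/(3/2) = 1 + 2/3 = 5/3
10 + 1/(5/3) = 10 + 3/5 = 53/5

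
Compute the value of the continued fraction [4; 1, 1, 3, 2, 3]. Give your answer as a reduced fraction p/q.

a_0 = 4: 4/1
a_1 = 1: 5/1
a_2 = 1: 9/2
a_3 = 3: 32/7
a_4 = 2: 73/16
a_5 = 3: 251/55

251/55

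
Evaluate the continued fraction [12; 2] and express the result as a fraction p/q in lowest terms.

Build up convergents one term at a time:
a_0 = 12: 12/1
a_1 = 2: 25/2

25/2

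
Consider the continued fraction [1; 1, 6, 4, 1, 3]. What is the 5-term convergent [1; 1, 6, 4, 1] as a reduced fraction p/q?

67/36

Work from the innermost term outward:
Start with 1.
4 + 1/(1/1) = 4 + 1/1 = 5/1
6 + 1/(5/1) = 6 + 1/5 = 31/5
1 + 1/(31/5) = 1 + 5/31 = 36/31
1 + 1/(36/31) = 1 + 31/36 = 67/36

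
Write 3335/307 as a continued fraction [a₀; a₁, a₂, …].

[10; 1, 6, 3, 4, 3]

3335 = 10·307 + 265, so a_0 = 10
307 = 1·265 + 42, so a_1 = 1
265 = 6·42 + 13, so a_2 = 6
42 = 3·13 + 3, so a_3 = 3
13 = 4·3 + 1, so a_4 = 4
3 = 3·1 + 0, so a_5 = 3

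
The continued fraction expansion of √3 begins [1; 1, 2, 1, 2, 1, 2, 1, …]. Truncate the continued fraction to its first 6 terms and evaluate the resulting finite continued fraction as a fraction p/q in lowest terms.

Build up convergents one term at a time:
a_0 = 1: 1/1
a_1 = 1: 2/1
a_2 = 2: 5/3
a_3 = 1: 7/4
a_4 = 2: 19/11
a_5 = 1: 26/15

26/15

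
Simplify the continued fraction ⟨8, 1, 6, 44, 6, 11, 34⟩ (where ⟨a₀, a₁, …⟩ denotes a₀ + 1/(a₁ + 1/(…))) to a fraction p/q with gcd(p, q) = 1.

6274558/708381

Start with 34.
11 + 1/(34/1) = 11 + 1/34 = 375/34
6 + 1/(375/34) = 6 + 34/375 = 2284/375
44 + 1/(2284/375) = 44 + 375/2284 = 100871/2284
6 + 1/(100871/2284) = 6 + 2284/100871 = 607510/100871
1 + 1/(607510/100871) = 1 + 100871/607510 = 708381/607510
8 + 1/(708381/607510) = 8 + 607510/708381 = 6274558/708381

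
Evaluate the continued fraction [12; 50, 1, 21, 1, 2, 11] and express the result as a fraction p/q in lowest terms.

Compute successive convergents:
a_0 = 12: 12/1
a_1 = 50: 601/50
a_2 = 1: 613/51
a_3 = 21: 13474/1121
a_4 = 1: 14087/1172
a_5 = 2: 41648/3465
a_6 = 11: 472215/39287

472215/39287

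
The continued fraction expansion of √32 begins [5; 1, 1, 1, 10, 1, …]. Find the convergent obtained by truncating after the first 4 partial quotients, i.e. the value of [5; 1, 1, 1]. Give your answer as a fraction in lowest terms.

17/3

Collapse the nested fraction from the inside out:
Start with 1.
1 + 1/(1/1) = 1 + 1/1 = 2/1
1 + 1/(2/1) = 1 + 1/2 = 3/2
5 + 1/(3/2) = 5 + 2/3 = 17/3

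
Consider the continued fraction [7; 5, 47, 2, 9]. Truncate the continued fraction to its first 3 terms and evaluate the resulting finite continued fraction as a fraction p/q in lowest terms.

Compute successive convergents:
a_0 = 7: 7/1
a_1 = 5: 36/5
a_2 = 47: 1699/236

1699/236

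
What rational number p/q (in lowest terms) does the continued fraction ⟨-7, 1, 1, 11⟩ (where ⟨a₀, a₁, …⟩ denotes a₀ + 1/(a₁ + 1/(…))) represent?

Collapse the nested fraction from the inside out:
Start with 11.
1 + 1/(11/1) = 1 + 1/11 = 12/11
1 + 1/(12/11) = 1 + 11/12 = 23/12
-7 + 1/(23/12) = -7 + 12/23 = -149/23

-149/23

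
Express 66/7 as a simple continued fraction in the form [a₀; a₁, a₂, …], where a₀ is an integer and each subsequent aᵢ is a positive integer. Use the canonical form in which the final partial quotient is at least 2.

[9; 2, 3]

Run the Euclidean algorithm, recording each quotient:
66 = 9·7 + 3, so a_0 = 9
7 = 2·3 + 1, so a_1 = 2
3 = 3·1 + 0, so a_2 = 3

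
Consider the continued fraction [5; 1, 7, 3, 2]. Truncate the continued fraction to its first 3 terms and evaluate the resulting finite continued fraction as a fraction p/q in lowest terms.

Start with 7.
1 + 1/(7/1) = 1 + 1/7 = 8/7
5 + 1/(8/7) = 5 + 7/8 = 47/8

47/8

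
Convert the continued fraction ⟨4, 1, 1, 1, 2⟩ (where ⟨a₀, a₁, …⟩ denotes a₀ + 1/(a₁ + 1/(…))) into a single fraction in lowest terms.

Collapse the nested fraction from the inside out:
Start with 2.
1 + 1/(2/1) = 1 + 1/2 = 3/2
1 + 1/(3/2) = 1 + 2/3 = 5/3
1 + 1/(5/3) = 1 + 3/5 = 8/5
4 + 1/(8/5) = 4 + 5/8 = 37/8

37/8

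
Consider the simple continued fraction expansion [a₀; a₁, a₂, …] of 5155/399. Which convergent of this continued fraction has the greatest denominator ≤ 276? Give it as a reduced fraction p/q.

a_0 = 12: 12/1  (≤ bound)
a_1 = 1: 13/1  (≤ bound)
a_2 = 11: 155/12  (≤ bound)
a_3 = 2: 323/25  (≤ bound)
a_4 = 7: 2416/187  (≤ bound)
a_5 = 2: 5155/399  (> 276, stop)

2416/187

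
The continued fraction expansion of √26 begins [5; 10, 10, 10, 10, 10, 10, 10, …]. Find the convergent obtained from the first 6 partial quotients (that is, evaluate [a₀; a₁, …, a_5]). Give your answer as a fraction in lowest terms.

Start with 10.
10 + 1/(10/1) = 10 + 1/10 = 101/10
10 + 1/(101/10) = 10 + 10/101 = 1020/101
10 + 1/(1020/101) = 10 + 101/1020 = 10301/1020
10 + 1/(10301/1020) = 10 + 1020/10301 = 104030/10301
5 + 1/(104030/10301) = 5 + 10301/104030 = 530451/104030

530451/104030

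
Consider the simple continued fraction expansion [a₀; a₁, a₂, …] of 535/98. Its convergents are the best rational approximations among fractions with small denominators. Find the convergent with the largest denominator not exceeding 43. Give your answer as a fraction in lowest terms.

202/37

a_0 = 5: 5/1  (≤ bound)
a_1 = 2: 11/2  (≤ bound)
a_2 = 5: 60/11  (≤ bound)
a_3 = 1: 71/13  (≤ bound)
a_4 = 1: 131/24  (≤ bound)
a_5 = 1: 202/37  (≤ bound)
a_6 = 2: 535/98  (> 43, stop)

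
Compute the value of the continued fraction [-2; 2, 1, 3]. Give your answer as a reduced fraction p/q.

a_0 = -2: -2/1
a_1 = 2: -3/2
a_2 = 1: -5/3
a_3 = 3: -18/11

-18/11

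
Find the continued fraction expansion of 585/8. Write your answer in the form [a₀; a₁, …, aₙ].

585 ÷ 8 → quotient 73, remainder 1
8 ÷ 1 → quotient 8, remainder 0

[73; 8]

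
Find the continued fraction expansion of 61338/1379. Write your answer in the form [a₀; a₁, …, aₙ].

[44; 2, 12, 27, 2]

Apply division with remainder until the remainder is 0:
61338 ÷ 1379 → quotient 44, remainder 662
1379 ÷ 662 → quotient 2, remainder 55
662 ÷ 55 → quotient 12, remainder 2
55 ÷ 2 → quotient 27, remainder 1
2 ÷ 1 → quotient 2, remainder 0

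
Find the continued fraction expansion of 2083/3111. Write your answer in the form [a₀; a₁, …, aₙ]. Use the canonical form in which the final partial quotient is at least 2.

2083 ÷ 3111 → quotient 0, remainder 2083
3111 ÷ 2083 → quotient 1, remainder 1028
2083 ÷ 1028 → quotient 2, remainder 27
1028 ÷ 27 → quotient 38, remainder 2
27 ÷ 2 → quotient 13, remainder 1
2 ÷ 1 → quotient 2, remainder 0

[0; 1, 2, 38, 13, 2]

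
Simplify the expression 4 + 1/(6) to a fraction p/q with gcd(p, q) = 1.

25/6

Build up convergents one term at a time:
a_0 = 4: 4/1
a_1 = 6: 25/6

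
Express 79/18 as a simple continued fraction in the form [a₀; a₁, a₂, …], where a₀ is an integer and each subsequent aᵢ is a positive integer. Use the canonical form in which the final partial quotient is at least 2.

[4; 2, 1, 1, 3]

79 ÷ 18 → quotient 4, remainder 7
18 ÷ 7 → quotient 2, remainder 4
7 ÷ 4 → quotient 1, remainder 3
4 ÷ 3 → quotient 1, remainder 1
3 ÷ 1 → quotient 3, remainder 0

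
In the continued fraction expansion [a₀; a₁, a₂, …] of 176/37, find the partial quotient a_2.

3

176 ÷ 37 → quotient 4, remainder 28
37 ÷ 28 → quotient 1, remainder 9
28 ÷ 9 → quotient 3, remainder 1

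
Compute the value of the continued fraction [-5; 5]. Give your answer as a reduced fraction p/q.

Start with 5.
-5 + 1/(5/1) = -5 + 1/5 = -24/5

-24/5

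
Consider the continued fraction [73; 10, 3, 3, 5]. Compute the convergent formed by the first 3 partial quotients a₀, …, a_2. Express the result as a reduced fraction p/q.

2266/31

Start with 3.
10 + 1/(3/1) = 10 + 1/3 = 31/3
73 + 1/(31/3) = 73 + 3/31 = 2266/31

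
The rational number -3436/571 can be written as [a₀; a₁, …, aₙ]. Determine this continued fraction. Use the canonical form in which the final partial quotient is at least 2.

-3436 ÷ 571 → quotient -7, remainder 561
571 ÷ 561 → quotient 1, remainder 10
561 ÷ 10 → quotient 56, remainder 1
10 ÷ 1 → quotient 10, remainder 0

[-7; 1, 56, 10]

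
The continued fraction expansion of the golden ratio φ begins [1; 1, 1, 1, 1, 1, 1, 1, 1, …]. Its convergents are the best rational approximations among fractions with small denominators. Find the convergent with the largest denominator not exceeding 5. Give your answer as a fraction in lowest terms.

a_0 = 1: 1/1  (≤ bound)
a_1 = 1: 2/1  (≤ bound)
a_2 = 1: 3/2  (≤ bound)
a_3 = 1: 5/3  (≤ bound)
a_4 = 1: 8/5  (≤ bound)
a_5 = 1: 13/8  (> 5, stop)

8/5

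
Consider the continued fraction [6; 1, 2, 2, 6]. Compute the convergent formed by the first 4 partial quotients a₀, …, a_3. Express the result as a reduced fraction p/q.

47/7

Collapse the nested fraction from the inside out:
Start with 2.
2 + 1/(2/1) = 2 + 1/2 = 5/2
1 + 1/(5/2) = 1 + 2/5 = 7/5
6 + 1/(7/5) = 6 + 5/7 = 47/7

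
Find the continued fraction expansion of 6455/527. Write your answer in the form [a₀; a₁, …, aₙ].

⌊6455/527⌋ = 12, remainder 131
⌊527/131⌋ = 4, remainder 3
⌊131/3⌋ = 43, remainder 2
⌊3/2⌋ = 1, remainder 1
⌊2/1⌋ = 2, remainder 0

[12; 4, 43, 1, 2]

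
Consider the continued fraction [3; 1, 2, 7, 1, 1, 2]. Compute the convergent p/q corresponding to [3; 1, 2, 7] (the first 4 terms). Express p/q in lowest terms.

Compute successive convergents:
a_0 = 3: 3/1
a_1 = 1: 4/1
a_2 = 2: 11/3
a_3 = 7: 81/22

81/22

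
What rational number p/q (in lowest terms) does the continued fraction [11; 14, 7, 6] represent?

6731/608

Compute successive convergents:
a_0 = 11: 11/1
a_1 = 14: 155/14
a_2 = 7: 1096/99
a_3 = 6: 6731/608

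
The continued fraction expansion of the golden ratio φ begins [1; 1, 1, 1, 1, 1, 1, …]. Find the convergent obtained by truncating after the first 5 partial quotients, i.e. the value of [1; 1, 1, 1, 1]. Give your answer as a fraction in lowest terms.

8/5

a_0 = 1: 1/1
a_1 = 1: 2/1
a_2 = 1: 3/2
a_3 = 1: 5/3
a_4 = 1: 8/5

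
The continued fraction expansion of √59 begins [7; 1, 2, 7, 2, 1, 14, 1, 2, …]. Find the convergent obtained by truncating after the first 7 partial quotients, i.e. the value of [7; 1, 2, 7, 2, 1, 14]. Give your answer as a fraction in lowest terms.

Collapse the nested fraction from the inside out:
Start with 14.
1 + 1/(14/1) = 1 + 1/14 = 15/14
2 + 1/(15/14) = 2 + 14/15 = 44/15
7 + 1/(44/15) = 7 + 15/44 = 323/44
2 + 1/(323/44) = 2 + 44/323 = 690/323
1 + 1/(690/323) = 1 + 323/690 = 1013/690
7 + 1/(1013/690) = 7 + 690/1013 = 7781/1013

7781/1013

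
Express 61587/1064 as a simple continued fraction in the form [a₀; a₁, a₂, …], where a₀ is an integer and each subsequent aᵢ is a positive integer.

61587 = 57·1064 + 939, so a_0 = 57
1064 = 1·939 + 125, so a_1 = 1
939 = 7·125 + 64, so a_2 = 7
125 = 1·64 + 61, so a_3 = 1
64 = 1·61 + 3, so a_4 = 1
61 = 20·3 + 1, so a_5 = 20
3 = 3·1 + 0, so a_6 = 3

[57; 1, 7, 1, 1, 20, 3]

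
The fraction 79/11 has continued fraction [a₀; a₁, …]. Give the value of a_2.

2

Repeatedly divide and take the remainder:
79 ÷ 11 → quotient 7, remainder 2
11 ÷ 2 → quotient 5, remainder 1
2 ÷ 1 → quotient 2, remainder 0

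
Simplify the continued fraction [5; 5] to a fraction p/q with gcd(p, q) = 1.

Use the convergent recurrence hₖ = aₖ·hₖ₋₁ + hₖ₋₂ (and likewise for the denominators kₖ):
a_0 = 5: 5/1
a_1 = 5: 26/5

26/5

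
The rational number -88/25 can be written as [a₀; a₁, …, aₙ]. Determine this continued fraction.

Apply division with remainder until the remainder is 0:
-88 ÷ 25 → quotient -4, remainder 12
25 ÷ 12 → quotient 2, remainder 1
12 ÷ 1 → quotient 12, remainder 0

[-4; 2, 12]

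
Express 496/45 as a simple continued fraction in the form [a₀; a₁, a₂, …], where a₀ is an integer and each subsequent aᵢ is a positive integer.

496 ÷ 45 → quotient 11, remainder 1
45 ÷ 1 → quotient 45, remainder 0

[11; 45]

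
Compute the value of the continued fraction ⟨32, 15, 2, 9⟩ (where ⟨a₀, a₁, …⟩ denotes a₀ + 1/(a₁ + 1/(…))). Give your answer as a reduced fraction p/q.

Start with 9.
2 + 1/(9/1) = 2 + 1/9 = 19/9
15 + 1/(19/9) = 15 + 9/19 = 294/19
32 + 1/(294/19) = 32 + 19/294 = 9427/294

9427/294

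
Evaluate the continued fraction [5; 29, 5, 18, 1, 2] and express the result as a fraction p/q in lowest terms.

a_0 = 5: 5/1
a_1 = 29: 146/29
a_2 = 5: 735/146
a_3 = 18: 13376/2657
a_4 = 1: 14111/2803
a_5 = 2: 41598/8263

41598/8263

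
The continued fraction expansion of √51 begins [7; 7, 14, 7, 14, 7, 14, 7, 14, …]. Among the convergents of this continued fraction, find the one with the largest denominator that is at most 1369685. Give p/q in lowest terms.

7068593/989801

List convergents until the denominator exceeds the bound:
a_0 = 7: 7/1  (≤ bound)
a_1 = 7: 50/7  (≤ bound)
a_2 = 14: 707/99  (≤ bound)
a_3 = 7: 4999/700  (≤ bound)
a_4 = 14: 70693/9899  (≤ bound)
a_5 = 7: 499850/69993  (≤ bound)
a_6 = 14: 7068593/989801  (≤ bound)
a_7 = 7: 49980001/6998600  (> 1369685, stop)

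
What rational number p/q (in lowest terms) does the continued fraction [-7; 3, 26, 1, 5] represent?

-3262/489

Start with 5.
1 + 1/(5/1) = 1 + 1/5 = 6/5
26 + 1/(6/5) = 26 + 5/6 = 161/6
3 + 1/(161/6) = 3 + 6/161 = 489/161
-7 + 1/(489/161) = -7 + 161/489 = -3262/489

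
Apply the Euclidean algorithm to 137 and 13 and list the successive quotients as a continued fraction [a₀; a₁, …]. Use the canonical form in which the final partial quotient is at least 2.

137 = 10·13 + 7, so a_0 = 10
13 = 1·7 + 6, so a_1 = 1
7 = 1·6 + 1, so a_2 = 1
6 = 6·1 + 0, so a_3 = 6

[10; 1, 1, 6]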